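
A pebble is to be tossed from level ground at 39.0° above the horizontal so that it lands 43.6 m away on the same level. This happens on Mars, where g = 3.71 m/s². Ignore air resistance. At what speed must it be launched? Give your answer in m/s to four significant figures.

From R = (v₀² / g) sin 2θ: v₀ = √(gR / sin 2θ).
v₀ = √(3.71 × 43.6 / sin 78.00°) = √(161.8 / 0.9781) = √165.37 = 12.86 m/s.

12.86 m/s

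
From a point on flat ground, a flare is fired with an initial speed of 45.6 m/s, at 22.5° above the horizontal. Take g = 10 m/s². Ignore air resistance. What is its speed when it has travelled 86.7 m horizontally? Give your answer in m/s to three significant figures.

42.2 m/s

Resolve: vₓ = 45.60 cos 22.5° = 42.13 m/s and v_y0 = 45.60 sin 22.5° = 17.45 m/s.
x = vₓ t ⇒ t = 86.7/42.13 = 2.058 s.
Vertical velocity there: v_y = v_y0 − g t = 17.45 − 10.0 × 2.058 = −3.129 m/s.
Speed: √(vₓ² + v_y²) = √(42.13² + 3.129²) = 42.24 m/s.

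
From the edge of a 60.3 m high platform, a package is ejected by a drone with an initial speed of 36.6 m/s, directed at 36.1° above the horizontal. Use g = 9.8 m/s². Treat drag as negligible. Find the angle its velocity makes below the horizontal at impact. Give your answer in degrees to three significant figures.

Components: vₓ = 36.60 cos 36.1° = 29.57 m/s, v_y0 = 36.60 sin 36.1° = 21.56 m/s.
With up positive and y = 0 at the ground: y(t) = 60.3 + (21.56) t − 4.900 t². Setting y = 0 and taking the positive root: t = [21.56 + √(21.56² + 2·9.80·60.3)] / 9.80 = (21.56 + 40.58) / 9.80 = 6.342 s.
At impact: v_y = v_y0 − g t = −40.58 m/s; vₓ = 29.57 m/s.
Angle below horizontal: arctan(|v_y|/vₓ) = arctan(40.58/29.57) = 53.92°.

53.9°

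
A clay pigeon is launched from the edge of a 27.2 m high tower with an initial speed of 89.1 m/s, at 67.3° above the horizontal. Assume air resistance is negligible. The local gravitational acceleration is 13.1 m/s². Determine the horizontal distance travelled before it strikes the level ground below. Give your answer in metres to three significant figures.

443 m

Components: vₓ = 89.10 cos 67.3° = 34.38 m/s, v_y0 = 89.10 sin 67.3° = 82.20 m/s.
Vertical motion (up positive, ground at y = 0): 6.550 t² − (82.20) t − 27.2 = 0, so t = (82.20 + √(82.20² + 2·13.1·27.2)) / 13.1 = (82.20 + 86.42) / 13.1 = 12.87 s.
Horizontal distance: R = vₓ t = 34.38 × 12.87 = 442.6 m.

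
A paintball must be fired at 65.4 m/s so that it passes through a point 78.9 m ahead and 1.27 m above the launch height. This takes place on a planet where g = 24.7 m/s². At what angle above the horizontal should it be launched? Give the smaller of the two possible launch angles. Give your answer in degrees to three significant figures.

Trajectory: y = x tanθ − g x² (1 + tan²θ)/(2v₀²). With x = 78.9, y = 1.27, v₀ = 65.4, g = 24.7:
17.97 tan²θ − 78.9 tanθ + (19.24) = 0.
tanθ = [78.9 ± √(78.9² − 4 × 17.97 × (19.24))] / (2 × 17.97) = (78.9 ± 69.58) / 35.95, giving tanθ = 0.2592 or 4.130.
θ = 14.53° or 76.39°; the smaller is 14.53°.

14.5°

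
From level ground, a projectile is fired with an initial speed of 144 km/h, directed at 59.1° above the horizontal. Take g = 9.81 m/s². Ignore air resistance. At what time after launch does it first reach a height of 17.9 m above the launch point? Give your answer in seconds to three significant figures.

0.568 s

Convert: 144 km/h = 144/3.6 = 40.00 m/s.
Resolve: vₓ = 40.00 cos 59.1° = 20.54 m/s and v_y0 = 40.00 sin 59.1° = 34.32 m/s.
Require v_y0 t − ½ g t² = 17.9, i.e. 4.905 t² − 34.32 t + 17.9 = 0.
t = [34.32 ± √(34.32² − 2·9.81·17.9)] / 9.81 = (34.32 ± 28.75) / 9.81, so t = 0.5676 s or t = 6.430 s.
The first (ascending) time is 0.5676 s.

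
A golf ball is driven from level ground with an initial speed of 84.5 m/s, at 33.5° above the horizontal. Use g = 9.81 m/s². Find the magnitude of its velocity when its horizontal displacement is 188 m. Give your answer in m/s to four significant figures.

73.38 m/s

vₓ = 84.50 cos 33.5° = 70.46 m/s; v_y0 = 84.50 sin 33.5° = 46.64 m/s.
Time to reach x = 188 m: t = x/vₓ = 188/70.46 = 2.668 s.
Vertical velocity there: v_y = v_y0 − g t = 46.64 − 9.81 × 2.668 = 20.47 m/s.
Speed: √(vₓ² + v_y²) = √(70.46² + 20.47²) = 73.38 m/s.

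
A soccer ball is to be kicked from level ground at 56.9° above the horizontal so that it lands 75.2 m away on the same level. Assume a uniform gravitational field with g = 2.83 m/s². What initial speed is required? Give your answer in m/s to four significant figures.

From R = (v₀² / g) sin 2θ: v₀ = √(gR / sin 2θ).
v₀ = √(2.83 × 75.2 / sin 113.8°) = √(212.8 / 0.9150) = √232.60 = 15.25 m/s.

15.25 m/s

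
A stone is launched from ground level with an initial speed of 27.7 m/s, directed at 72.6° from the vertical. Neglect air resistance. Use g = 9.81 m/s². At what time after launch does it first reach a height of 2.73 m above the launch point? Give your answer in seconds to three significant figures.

0.449 s

vₓ = 27.70 sin 72.6° = 26.43 m/s; v_y0 = 27.70 cos 72.6° = 8.283 m/s.
Height y(t) = 8.283 t − 4.905 t² = 2.73 gives 4.905 t² − 8.283 t + 2.73 = 0.
t = [8.283 ± √(8.283² − 2·9.81·2.73)] / 9.81 = (8.283 ± 3.880) / 9.81, so t = 0.4489 s or t = 1.240 s.
The first (ascending) time is 0.4489 s.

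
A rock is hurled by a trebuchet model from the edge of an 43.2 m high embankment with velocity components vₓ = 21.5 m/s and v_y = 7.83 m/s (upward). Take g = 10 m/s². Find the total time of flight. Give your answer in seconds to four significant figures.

The projectile lands when y = 43.2 + (7.830) t − ½·10.0·t² = 0. Positive root: t = (7.830 + √(7.830² + 2·10.0·43.2)) / 10.0 = (7.830 + 30.42) / 10.0 = 3.825 s.

3.825 s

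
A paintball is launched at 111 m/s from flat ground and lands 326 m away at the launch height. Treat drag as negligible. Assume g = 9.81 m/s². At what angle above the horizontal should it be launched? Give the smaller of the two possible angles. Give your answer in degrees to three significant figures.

7.52°

Level-ground range R = v₀² sin(2θ)/g ⇒ sin(2θ) = gR/v₀² = 9.81 × 326 / 111² = 0.2596.
2θ = 15.04° or 180° − 15.04° = 165.0°, so θ = 7.522° or 82.48°.
The smaller angle is 7.522°.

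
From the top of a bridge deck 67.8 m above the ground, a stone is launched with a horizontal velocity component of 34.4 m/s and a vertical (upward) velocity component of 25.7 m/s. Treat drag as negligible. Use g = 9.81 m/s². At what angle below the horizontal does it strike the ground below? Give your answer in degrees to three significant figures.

The projectile lands when y = 67.8 + (25.70) t − ½·9.81·t² = 0. Positive root: t = (25.70 + √(25.70² + 2·9.81·67.8)) / 9.81 = (25.70 + 44.62) / 9.81 = 7.168 s.
At impact: v_y = v_y0 − g t = −44.62 m/s; vₓ = 34.40 m/s.
Angle below horizontal: arctan(|v_y|/vₓ) = arctan(44.62/34.40) = 52.37°.

52.4°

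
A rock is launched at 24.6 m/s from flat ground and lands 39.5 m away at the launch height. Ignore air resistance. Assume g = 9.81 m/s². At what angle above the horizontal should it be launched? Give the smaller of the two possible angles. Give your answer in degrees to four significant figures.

19.91°

From R = (v₀²/g) sin 2θ: sin 2θ = 9.81 × 39.5 / 605.16 = 0.6403.
2θ = 39.82° or 180° − 39.82° = 140.2°, so θ = 19.91° or 70.09°.
The smaller angle is 19.91°.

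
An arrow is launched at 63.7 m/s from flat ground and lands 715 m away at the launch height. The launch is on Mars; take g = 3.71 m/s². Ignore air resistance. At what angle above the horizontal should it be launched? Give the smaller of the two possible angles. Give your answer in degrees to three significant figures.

20.4°

R = v₀² sin 2θ / g gives sin 2θ = gR/v₀² = 3.71·715/63.7² = 0.6537.
2θ = 40.82° or 180° − 40.82° = 139.2°, so θ = 20.41° or 69.59°.
The smaller angle is 20.41°.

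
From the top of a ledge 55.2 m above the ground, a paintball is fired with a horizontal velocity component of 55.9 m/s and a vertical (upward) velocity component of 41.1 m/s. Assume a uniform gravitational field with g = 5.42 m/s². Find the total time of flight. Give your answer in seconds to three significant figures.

16.4 s

Vertical motion (up positive, ground at y = 0): 2.710 t² − (41.10) t − 55.2 = 0, so t = (41.10 + √(41.10² + 2·5.42·55.2)) / 5.42 = (41.10 + 47.83) / 5.42 = 16.41 s.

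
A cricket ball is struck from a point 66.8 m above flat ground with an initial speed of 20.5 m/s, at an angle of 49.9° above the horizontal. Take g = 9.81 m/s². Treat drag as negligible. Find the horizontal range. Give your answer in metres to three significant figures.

74.2 m

Horizontal component vₓ = 20.50 cos 49.9° = 13.20 m/s; vertical v_y0 = 20.50 sin 49.9° = 15.68 m/s.
Vertical motion (up positive, ground at y = 0): 4.905 t² − (15.68) t − 66.8 = 0, so t = (15.68 + √(15.68² + 2·9.81·66.8)) / 9.81 = (15.68 + 39.45) / 9.81 = 5.620 s.
Horizontal distance: R = vₓ t = 13.20 × 5.620 = 74.21 m.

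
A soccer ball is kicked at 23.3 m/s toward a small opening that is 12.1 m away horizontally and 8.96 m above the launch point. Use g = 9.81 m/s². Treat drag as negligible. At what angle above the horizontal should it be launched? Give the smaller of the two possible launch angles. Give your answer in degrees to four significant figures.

Trajectory: y = x tanθ − g x² (1 + tan²θ)/(2v₀²). With x = 12.1, y = 8.96, v₀ = 23.3, g = 9.81:
1.323 tan²θ − 12.1 tanθ + (10.28) = 0.
tanθ = [12.1 ± √(12.1² − 4 × 1.323 × (10.28))] / (2 × 1.323) = (12.1 ± 9.592) / 2.646, giving tanθ = 0.9481 or 8.199.
θ = 43.47° or 83.05°; the smaller is 43.47°.

43.47°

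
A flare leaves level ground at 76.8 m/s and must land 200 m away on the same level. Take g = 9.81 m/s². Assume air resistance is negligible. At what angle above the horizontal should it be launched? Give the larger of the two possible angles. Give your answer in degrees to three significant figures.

R = v₀² sin 2θ / g gives sin 2θ = gR/v₀² = 9.81·200/76.8² = 0.3326.
2θ = 19.43° or 180° − 19.43° = 160.6°, so θ = 9.715° or 80.29°.
The larger angle is 80.29°.

80.3°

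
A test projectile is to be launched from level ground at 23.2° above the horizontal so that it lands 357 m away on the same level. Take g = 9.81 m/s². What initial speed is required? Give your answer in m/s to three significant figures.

69.5 m/s

On level ground R = v₀² sin 2θ / g ⇒ v₀ = √(gR / sin 2θ).
v₀ = √(9.81 × 357 / sin 46.40°) = √(3502 / 0.7242) = √4836.1 = 69.54 m/s.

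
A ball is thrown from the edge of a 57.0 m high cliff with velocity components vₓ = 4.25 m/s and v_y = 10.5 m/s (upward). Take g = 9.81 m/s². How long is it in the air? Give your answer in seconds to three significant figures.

The projectile lands when y = 57.0 + (10.50) t − ½·9.81·t² = 0. Positive root: t = (10.50 + √(10.50² + 2·9.81·57.0)) / 9.81 = (10.50 + 35.05) / 9.81 = 4.643 s.

4.64 s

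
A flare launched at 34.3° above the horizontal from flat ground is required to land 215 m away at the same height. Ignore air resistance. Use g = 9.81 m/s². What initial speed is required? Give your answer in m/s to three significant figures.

From R = (v₀² / g) sin 2θ: v₀ = √(gR / sin 2θ).
v₀ = √(9.81 × 215 / sin 68.60°) = √(2109 / 0.9311) = √2265.3 = 47.60 m/s.

47.6 m/s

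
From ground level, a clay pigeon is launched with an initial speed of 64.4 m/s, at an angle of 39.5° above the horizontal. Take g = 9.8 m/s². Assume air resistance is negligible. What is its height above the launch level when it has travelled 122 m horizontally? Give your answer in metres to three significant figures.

71.0 m

Horizontal component vₓ = 64.40 cos 39.5° = 49.69 m/s; vertical v_y0 = 64.40 sin 39.5° = 40.96 m/s.
Time to reach x = 122 m: t = x/vₓ = 122/49.69 = 2.455 s.
Height: y = v_y0 t − ½ g t² = 40.96 × 2.455 − 4.900 × 2.455² = 100.6 − 29.53 = 71.03 m.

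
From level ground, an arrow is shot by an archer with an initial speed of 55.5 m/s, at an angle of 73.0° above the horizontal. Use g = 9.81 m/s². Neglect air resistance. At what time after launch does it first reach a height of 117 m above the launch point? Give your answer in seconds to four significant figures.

Resolve: vₓ = 55.50 cos 73.0° = 16.23 m/s and v_y0 = 55.50 sin 73.0° = 53.07 m/s.
Height y(t) = 53.07 t − 4.905 t² = 117 gives 4.905 t² − 53.07 t + 117 = 0.
t = [53.07 ± √(53.07² − 2·9.81·117)] / 9.81 = (53.07 ± 22.83) / 9.81, so t = 3.083 s or t = 7.738 s.
The first (ascending) time is 3.083 s.

3.083 s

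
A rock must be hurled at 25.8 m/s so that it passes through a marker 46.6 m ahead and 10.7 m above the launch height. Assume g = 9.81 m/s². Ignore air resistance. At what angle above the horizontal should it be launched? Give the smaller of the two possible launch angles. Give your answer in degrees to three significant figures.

38.1°

Trajectory: y = x tanθ − g x² (1 + tan²θ)/(2v₀²). With x = 46.6, y = 10.7, v₀ = 25.8, g = 9.81:
16.00 tan²θ − 46.6 tanθ + (26.70) = 0.
tanθ = [46.6 ± √(46.6² − 4 × 16.00 × (26.70))] / (2 × 16.00) = (46.6 ± 21.50) / 32.00, giving tanθ = 0.7841 or 2.128.
θ = 38.10° or 64.83°; the smaller is 38.10°.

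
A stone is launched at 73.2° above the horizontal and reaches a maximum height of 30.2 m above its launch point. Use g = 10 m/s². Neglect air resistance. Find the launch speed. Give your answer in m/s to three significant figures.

25.7 m/s

At the peak v_y = 0, so v_y0 = √(2gH) = √(2 × 10.0 × 30.2) = 24.58 m/s.
v_y0 = v₀ sin θ ⇒ v₀ = 24.58 / sin 73.2° = 25.67 m/s.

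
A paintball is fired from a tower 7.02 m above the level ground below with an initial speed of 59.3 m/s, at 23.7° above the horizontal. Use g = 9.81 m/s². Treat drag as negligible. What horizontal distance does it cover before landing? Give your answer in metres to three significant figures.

vₓ = 59.30 cos 23.7° = 54.30 m/s; v_y0 = 59.30 sin 23.7° = 23.84 m/s.
With up positive and y = 0 at the ground: y(t) = 7.02 + (23.84) t − 4.905 t². Setting y = 0 and taking the positive root: t = [23.84 + √(23.84² + 2·9.81·7.02)] / 9.81 = (23.84 + 26.57) / 9.81 = 5.138 s.
Horizontal distance: R = vₓ t = 54.30 × 5.138 = 279.0 m.

279 m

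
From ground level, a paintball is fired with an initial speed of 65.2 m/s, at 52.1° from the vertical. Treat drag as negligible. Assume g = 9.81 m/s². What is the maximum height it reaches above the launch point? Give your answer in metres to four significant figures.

81.76 m

vₓ = 65.20 sin 52.1° = 51.45 m/s; v_y0 = 65.20 cos 52.1° = 40.05 m/s.
At the apex v_y = 0, so H = v_y0²/(2g) = 40.05²/19.62 = 81.76 m.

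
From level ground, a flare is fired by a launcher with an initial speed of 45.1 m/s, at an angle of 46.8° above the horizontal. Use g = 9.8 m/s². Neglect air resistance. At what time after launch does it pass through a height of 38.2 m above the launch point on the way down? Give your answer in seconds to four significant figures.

Horizontal component vₓ = 45.10 cos 46.8° = 30.87 m/s; vertical v_y0 = 45.10 sin 46.8° = 32.88 m/s.
Require v_y0 t − ½ g t² = 38.2, i.e. 4.900 t² − 32.88 t + 38.2 = 0.
Quadratic formula: t = (32.88 ± √332.14) / 9.80 = (32.88 ± 18.22) / 9.80 → t = 1.495 s or 5.214 s.
The descending-branch root is 5.214 s.

5.214 s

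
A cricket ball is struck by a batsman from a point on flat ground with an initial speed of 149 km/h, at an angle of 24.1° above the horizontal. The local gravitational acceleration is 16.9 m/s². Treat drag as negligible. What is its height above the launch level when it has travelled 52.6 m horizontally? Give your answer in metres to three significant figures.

Convert: 149 km/h = 149/3.6 = 41.39 m/s.
Resolve: vₓ = 41.39 cos 24.1° = 37.78 m/s and v_y0 = 41.39 sin 24.1° = 16.90 m/s.
Time to reach x = 52.6 m: t = x/vₓ = 52.6/37.78 = 1.392 s.
Height: y = v_y0 t − ½ g t² = 16.90 × 1.392 − 8.450 × 1.392² = 23.53 − 16.38 = 7.151 m.

7.15 m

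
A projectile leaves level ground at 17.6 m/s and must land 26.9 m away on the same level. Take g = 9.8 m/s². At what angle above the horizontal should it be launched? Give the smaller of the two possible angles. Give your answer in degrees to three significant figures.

29.2°

From R = (v₀²/g) sin 2θ: sin 2θ = 9.80 × 26.9 / 309.76 = 0.8510.
2θ = 58.33° or 180° − 58.33° = 121.7°, so θ = 29.16° or 60.84°.
The smaller angle is 29.16°.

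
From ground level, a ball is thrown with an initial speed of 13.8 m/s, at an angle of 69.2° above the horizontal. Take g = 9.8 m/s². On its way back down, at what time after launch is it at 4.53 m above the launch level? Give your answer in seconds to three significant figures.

vₓ = 13.80 cos 69.2° = 4.900 m/s; v_y0 = 13.80 sin 69.2° = 12.90 m/s.
Height y(t) = 12.90 t − 4.900 t² = 4.53 gives 4.900 t² − 12.90 t + 4.53 = 0.
Quadratic formula: t = (12.90 ± √77.637) / 9.80 = (12.90 ± 8.811) / 9.80 → t = 0.4173 s or 2.215 s.
The descending-branch root is 2.215 s.

2.22 s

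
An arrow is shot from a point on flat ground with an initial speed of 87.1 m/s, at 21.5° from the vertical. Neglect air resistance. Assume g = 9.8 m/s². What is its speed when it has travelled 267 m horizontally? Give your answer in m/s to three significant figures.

Resolve: vₓ = 87.10 sin 21.5° = 31.92 m/s and v_y0 = 87.10 cos 21.5° = 81.04 m/s.
Time to reach x = 267 m: t = x/vₓ = 267/31.92 = 8.364 s.
Vertical velocity there: v_y = v_y0 − g t = 81.04 − 9.80 × 8.364 = −0.9285 m/s.
Speed: √(vₓ² + v_y²) = √(31.92² + 0.9285²) = 31.94 m/s.

31.9 m/s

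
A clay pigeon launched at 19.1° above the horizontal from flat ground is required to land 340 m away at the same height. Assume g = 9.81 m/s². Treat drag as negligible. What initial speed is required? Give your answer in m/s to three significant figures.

On level ground R = v₀² sin 2θ / g ⇒ v₀ = √(gR / sin 2θ).
v₀ = √(9.81 × 340 / sin 38.20°) = √(3335 / 0.6184) = √5393.5 = 73.44 m/s.

73.4 m/s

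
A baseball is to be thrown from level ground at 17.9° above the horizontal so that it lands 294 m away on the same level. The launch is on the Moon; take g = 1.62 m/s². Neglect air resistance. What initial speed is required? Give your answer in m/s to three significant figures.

From R = (v₀² / g) sin 2θ: v₀ = √(gR / sin 2θ).
v₀ = √(1.62 × 294 / sin 35.80°) = √(476.3 / 0.5850) = √814.21 = 28.53 m/s.

28.5 m/s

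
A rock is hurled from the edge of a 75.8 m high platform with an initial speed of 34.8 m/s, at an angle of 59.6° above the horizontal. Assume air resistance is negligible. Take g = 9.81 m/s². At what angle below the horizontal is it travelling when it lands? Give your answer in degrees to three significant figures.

70.2°

vₓ = 34.80 cos 59.6° = 17.61 m/s; v_y0 = 34.80 sin 59.6° = 30.02 m/s.
With up positive and y = 0 at the ground: y(t) = 75.8 + (30.02) t − 4.905 t². Setting y = 0 and taking the positive root: t = [30.02 + √(30.02² + 2·9.81·75.8)] / 9.81 = (30.02 + 48.87) / 9.81 = 8.041 s.
At impact: v_y = v_y0 − g t = −48.87 m/s; vₓ = 17.61 m/s.
Angle below horizontal: arctan(|v_y|/vₓ) = arctan(48.87/17.61) = 70.18°.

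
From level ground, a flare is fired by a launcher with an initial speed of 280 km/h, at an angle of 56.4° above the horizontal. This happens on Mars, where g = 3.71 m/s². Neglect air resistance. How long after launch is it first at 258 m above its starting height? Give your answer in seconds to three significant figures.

Convert: 280 km/h = 280/3.6 = 77.78 m/s.
Components: vₓ = 77.78 cos 56.4° = 43.04 m/s, v_y0 = 77.78 sin 56.4° = 64.78 m/s.
Require v_y0 t − ½ g t² = 258, i.e. 1.855 t² − 64.78 t + 258 = 0.
Quadratic formula: t = (64.78 ± √2282.4) / 3.71 = (64.78 ± 47.77) / 3.71 → t = 4.584 s or 30.34 s.
The first (ascending) time is 4.584 s.

4.58 s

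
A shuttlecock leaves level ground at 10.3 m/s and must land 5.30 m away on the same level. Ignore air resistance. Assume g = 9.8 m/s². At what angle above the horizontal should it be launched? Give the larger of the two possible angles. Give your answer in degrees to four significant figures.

75.34°

Level-ground range R = v₀² sin(2θ)/g ⇒ sin(2θ) = gR/v₀² = 9.80 × 5.30 / 10.3² = 0.4896.
2θ = 29.31° or 180° − 29.31° = 150.7°, so θ = 14.66° or 75.34°.
The larger angle is 75.34°.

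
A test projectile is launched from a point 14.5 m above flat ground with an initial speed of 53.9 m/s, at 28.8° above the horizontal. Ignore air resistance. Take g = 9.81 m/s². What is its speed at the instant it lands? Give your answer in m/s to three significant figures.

vₓ = 53.90 cos 28.8° = 47.23 m/s; v_y0 = 53.90 sin 28.8° = 25.97 m/s.
With up positive and y = 0 at the ground: y(t) = 14.5 + (25.97) t − 4.905 t². Setting y = 0 and taking the positive root: t = [25.97 + √(25.97² + 2·9.81·14.5)] / 9.81 = (25.97 + 30.96) / 9.81 = 5.803 s.
Vertical velocity at impact: v_y = v_y0 − g t = 25.97 − 9.81 × 5.803 = −30.96 m/s.
Speed: |v| = √(vₓ² + v_y²) = √(47.23² + 30.96²) = 56.48 m/s.

56.5 m/s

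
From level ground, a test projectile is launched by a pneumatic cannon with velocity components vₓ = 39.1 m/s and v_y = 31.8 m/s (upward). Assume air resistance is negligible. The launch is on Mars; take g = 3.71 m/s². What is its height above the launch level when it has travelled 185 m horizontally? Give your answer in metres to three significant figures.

x = vₓ t ⇒ t = 185/39.10 = 4.731 s.
Height: y = v_y0 t − ½ g t² = 31.80 × 4.731 − 1.855 × 4.731² = 150.5 − 41.53 = 108.9 m.

109 m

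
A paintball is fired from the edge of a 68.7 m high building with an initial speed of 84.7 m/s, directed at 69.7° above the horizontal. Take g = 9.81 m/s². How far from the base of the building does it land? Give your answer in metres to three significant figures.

vₓ = 84.70 cos 69.7° = 29.39 m/s; v_y0 = 84.70 sin 69.7° = 79.44 m/s.
The projectile lands when y = 68.7 + (79.44) t − ½·9.81·t² = 0. Positive root: t = (79.44 + √(79.44² + 2·9.81·68.7)) / 9.81 = (79.44 + 87.51) / 9.81 = 17.02 s.
Horizontal distance: R = vₓ t = 29.39 × 17.02 = 500.1 m.

500 m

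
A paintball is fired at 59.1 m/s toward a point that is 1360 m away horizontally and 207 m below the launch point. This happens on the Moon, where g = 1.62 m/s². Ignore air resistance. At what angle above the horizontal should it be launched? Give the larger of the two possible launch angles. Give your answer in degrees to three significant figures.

Trajectory: y = x tanθ − g x² (1 + tan²θ)/(2v₀²). With x = 1360, y = −207, v₀ = 59.1, g = 1.62:
428.9 tan²θ − 1360 tanθ + (221.9) = 0.
tanθ = [1360 ± √(1360² − 4 × 428.9 × (221.9))] / (2 × 428.9) = (1360 ± 1212) / 857.9, giving tanθ = 0.1726 or 2.998.
θ = 9.792° or 71.55°; the larger is 71.55°.

71.6°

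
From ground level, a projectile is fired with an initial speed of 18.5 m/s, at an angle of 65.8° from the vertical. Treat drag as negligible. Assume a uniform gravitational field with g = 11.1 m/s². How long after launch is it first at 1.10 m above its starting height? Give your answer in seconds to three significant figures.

0.165 s

vₓ = 18.50 sin 65.8° = 16.87 m/s; v_y0 = 18.50 cos 65.8° = 7.584 m/s.
Height y(t) = 7.584 t − 5.550 t² = 1.10 gives 5.550 t² − 7.584 t + 1.10 = 0.
Quadratic formula: t = (7.584 ± √33.091) / 11.1 = (7.584 ± 5.752) / 11.1 → t = 0.1650 s or 1.201 s.
The first (ascending) time is 0.1650 s.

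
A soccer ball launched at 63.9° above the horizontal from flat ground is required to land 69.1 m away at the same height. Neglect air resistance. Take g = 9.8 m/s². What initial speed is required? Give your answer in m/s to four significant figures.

29.27 m/s

On level ground R = v₀² sin 2θ / g ⇒ v₀ = √(gR / sin 2θ).
v₀ = √(9.80 × 69.1 / sin 127.8°) = √(677.2 / 0.7902) = √857.02 = 29.27 m/s.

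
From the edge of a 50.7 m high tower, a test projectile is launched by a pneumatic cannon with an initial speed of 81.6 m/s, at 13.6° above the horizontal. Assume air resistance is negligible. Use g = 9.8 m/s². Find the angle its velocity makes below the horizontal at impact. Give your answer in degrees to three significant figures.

Components: vₓ = 81.60 cos 13.6° = 79.31 m/s, v_y0 = 81.60 sin 13.6° = 19.19 m/s.
The projectile lands when y = 50.7 + (19.19) t − ½·9.80·t² = 0. Positive root: t = (19.19 + √(19.19² + 2·9.80·50.7)) / 9.80 = (19.19 + 36.90) / 9.80 = 5.724 s.
At impact: v_y = v_y0 − g t = −36.90 m/s; vₓ = 79.31 m/s.
Angle below horizontal: arctan(|v_y|/vₓ) = arctan(36.90/79.31) = 24.95°.

25.0°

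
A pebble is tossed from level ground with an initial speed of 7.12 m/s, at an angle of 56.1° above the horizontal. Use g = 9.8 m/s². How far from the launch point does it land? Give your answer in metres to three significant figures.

Horizontal component vₓ = 7.120 cos 56.1° = 3.971 m/s; vertical v_y0 = 7.120 sin 56.1° = 5.910 m/s.
Time aloft: T = 2 v_y0 / g = 2 × 5.910 / 9.80 = 1.206 s.
Horizontal distance R = vₓ T = 3.971 × 1.206 = 4.789 m.

4.79 m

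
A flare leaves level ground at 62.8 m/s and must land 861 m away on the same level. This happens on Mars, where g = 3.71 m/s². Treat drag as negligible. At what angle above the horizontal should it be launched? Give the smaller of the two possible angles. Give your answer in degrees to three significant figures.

27.0°

Level-ground range R = v₀² sin(2θ)/g ⇒ sin(2θ) = gR/v₀² = 3.71 × 861 / 62.8² = 0.8099.
2θ = 54.09° or 180° − 54.09° = 125.9°, so θ = 27.05° or 62.95°.
The smaller angle is 27.05°.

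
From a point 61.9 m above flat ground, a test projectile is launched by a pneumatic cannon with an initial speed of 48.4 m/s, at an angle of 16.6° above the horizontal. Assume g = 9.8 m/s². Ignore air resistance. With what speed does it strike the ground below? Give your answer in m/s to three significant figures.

59.6 m/s

Horizontal component vₓ = 48.40 cos 16.6° = 46.38 m/s; vertical v_y0 = 48.40 sin 16.6° = 13.83 m/s.
The projectile lands when y = 61.9 + (13.83) t − ½·9.80·t² = 0. Positive root: t = (13.83 + √(13.83² + 2·9.80·61.9)) / 9.80 = (13.83 + 37.48) / 9.80 = 5.235 s.
Vertical velocity at impact: v_y = v_y0 − g t = 13.83 − 9.80 × 5.235 = −37.48 m/s.
Speed: |v| = √(vₓ² + v_y²) = √(46.38² + 37.48²) = 59.63 m/s.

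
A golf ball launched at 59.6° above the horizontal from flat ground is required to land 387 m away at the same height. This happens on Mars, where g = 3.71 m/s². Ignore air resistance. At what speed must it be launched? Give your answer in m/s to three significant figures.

On level ground R = v₀² sin 2θ / g ⇒ v₀ = √(gR / sin 2θ).
v₀ = √(3.71 × 387 / sin 119.2°) = √(1436 / 0.8729) = √1644.8 = 40.56 m/s.

40.6 m/s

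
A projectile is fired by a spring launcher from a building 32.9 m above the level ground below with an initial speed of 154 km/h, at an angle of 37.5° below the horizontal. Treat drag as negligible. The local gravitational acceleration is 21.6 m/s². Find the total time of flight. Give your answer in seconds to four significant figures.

0.9157 s

Convert: 154 km/h = 154/3.6 = 42.78 m/s.
Resolve: vₓ = 42.78 cos 37.5° = 33.94 m/s and v_y0 = −26.04 m/s (downward).
The projectile lands when y = 32.9 + (−26.04) t − ½·21.6·t² = 0. Positive root: t = (−26.04 + √(26.04² + 2·21.6·32.9)) / 21.6 = (−26.04 + 45.82) / 21.6 = 0.9157 s.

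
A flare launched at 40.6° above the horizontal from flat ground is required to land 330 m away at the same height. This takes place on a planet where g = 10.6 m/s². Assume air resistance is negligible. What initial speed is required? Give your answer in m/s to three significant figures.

59.5 m/s

On level ground R = v₀² sin 2θ / g ⇒ v₀ = √(gR / sin 2θ).
v₀ = √(10.6 × 330 / sin 81.20°) = √(3498 / 0.9882) = √3539.7 = 59.50 m/s.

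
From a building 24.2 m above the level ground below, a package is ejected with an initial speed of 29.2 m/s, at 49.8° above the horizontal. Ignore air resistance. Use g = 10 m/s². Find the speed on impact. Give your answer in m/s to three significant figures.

36.6 m/s

Components: vₓ = 29.20 cos 49.8° = 18.85 m/s, v_y0 = 29.20 sin 49.8° = 22.30 m/s.
The projectile lands when y = 24.2 + (22.30) t − ½·10.0·t² = 0. Positive root: t = (22.30 + √(22.30² + 2·10.0·24.2)) / 10.0 = (22.30 + 31.33) / 10.0 = 5.363 s.
Vertical velocity at impact: v_y = v_y0 − g t = 22.30 − 10.0 × 5.363 = −31.33 m/s.
Speed: |v| = √(vₓ² + v_y²) = √(18.85² + 31.33²) = 36.56 m/s.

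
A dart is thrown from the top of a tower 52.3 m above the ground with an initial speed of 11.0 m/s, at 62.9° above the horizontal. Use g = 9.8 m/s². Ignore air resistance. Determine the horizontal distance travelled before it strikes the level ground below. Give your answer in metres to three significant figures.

22.1 m

Resolve: vₓ = 11.00 cos 62.9° = 5.011 m/s and v_y0 = 11.00 sin 62.9° = 9.792 m/s.
Vertical motion (up positive, ground at y = 0): 4.900 t² − (9.792) t − 52.3 = 0, so t = (9.792 + √(9.792² + 2·9.80·52.3)) / 9.80 = (9.792 + 33.48) / 9.80 = 4.416 s.
Horizontal distance: R = vₓ t = 5.011 × 4.416 = 22.13 m.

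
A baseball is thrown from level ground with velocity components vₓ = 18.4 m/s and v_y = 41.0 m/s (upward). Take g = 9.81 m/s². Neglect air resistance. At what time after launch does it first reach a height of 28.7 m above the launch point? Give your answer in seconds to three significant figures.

Set y = v_y0 t − ½ g t² = 28.7: 4.905 t² − 41.00 t + 28.7 = 0.
t = [41.00 ± √(41.00² − 2·9.81·28.7)] / 9.81 = (41.00 ± 33.44) / 9.81, so t = 0.7711 s or t = 7.588 s.
The first (ascending) time is 0.7711 s.

0.771 s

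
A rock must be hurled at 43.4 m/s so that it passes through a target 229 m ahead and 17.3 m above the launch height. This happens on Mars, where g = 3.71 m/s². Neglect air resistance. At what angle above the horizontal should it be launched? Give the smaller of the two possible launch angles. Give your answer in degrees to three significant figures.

18.0°

Trajectory: y = x tanθ − g x² (1 + tan²θ)/(2v₀²). With x = 229, y = 17.3, v₀ = 43.4, g = 3.71:
51.65 tan²θ − 229 tanθ + (68.95) = 0.
tanθ = [229 ± √(229² − 4 × 51.65 × (68.95))] / (2 × 51.65) = (229 ± 195.4) / 103.3, giving tanθ = 0.3249 or 4.109.
θ = 18.00° or 76.32°; the smaller is 18.00°.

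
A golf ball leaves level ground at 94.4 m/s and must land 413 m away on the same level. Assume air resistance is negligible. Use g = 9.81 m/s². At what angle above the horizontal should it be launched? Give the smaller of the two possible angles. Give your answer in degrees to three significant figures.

13.5°

From R = (v₀²/g) sin 2θ: sin 2θ = 9.81 × 413 / 8911.4 = 0.4546.
2θ = 27.04° or 180° − 27.04° = 153.0°, so θ = 13.52° or 76.48°.
The smaller angle is 13.52°.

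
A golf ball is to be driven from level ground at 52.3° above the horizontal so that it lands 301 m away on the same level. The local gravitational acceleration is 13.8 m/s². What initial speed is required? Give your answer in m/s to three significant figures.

65.5 m/s

From R = (v₀² / g) sin 2θ: v₀ = √(gR / sin 2θ).
v₀ = √(13.8 × 301 / sin 104.6°) = √(4154 / 0.9677) = √4292.4 = 65.52 m/s.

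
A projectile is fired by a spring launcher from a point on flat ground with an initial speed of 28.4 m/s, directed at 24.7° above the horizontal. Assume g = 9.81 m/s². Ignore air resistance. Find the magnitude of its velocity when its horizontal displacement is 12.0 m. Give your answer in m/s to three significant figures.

26.8 m/s

Resolve: vₓ = 28.40 cos 24.7° = 25.80 m/s and v_y0 = 28.40 sin 24.7° = 11.87 m/s.
Time to reach x = 12.0 m: t = x/vₓ = 12.0/25.80 = 0.4651 s.
Vertical velocity there: v_y = v_y0 − g t = 11.87 − 9.81 × 0.4651 = 7.305 m/s.
Speed: √(vₓ² + v_y²) = √(25.80² + 7.305²) = 26.82 m/s.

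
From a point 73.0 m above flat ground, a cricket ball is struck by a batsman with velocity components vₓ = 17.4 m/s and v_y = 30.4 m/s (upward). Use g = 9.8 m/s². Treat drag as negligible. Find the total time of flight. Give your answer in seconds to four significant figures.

Vertical motion (up positive, ground at y = 0): 4.900 t² − (30.40) t − 73.0 = 0, so t = (30.40 + √(30.40² + 2·9.80·73.0)) / 9.80 = (30.40 + 48.53) / 9.80 = 8.054 s.

8.054 s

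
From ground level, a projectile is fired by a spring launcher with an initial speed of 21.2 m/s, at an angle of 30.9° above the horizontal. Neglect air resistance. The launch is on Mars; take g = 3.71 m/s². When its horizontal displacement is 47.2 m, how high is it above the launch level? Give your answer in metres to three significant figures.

vₓ = 21.20 cos 30.9° = 18.19 m/s; v_y0 = 21.20 sin 30.9° = 10.89 m/s.
At x = 47.2 m, t = x/vₓ = 47.2/18.19 = 2.595 s.
Height: y = v_y0 t − ½ g t² = 10.89 × 2.595 − 1.855 × 2.595² = 28.25 − 12.49 = 15.76 m.

15.8 m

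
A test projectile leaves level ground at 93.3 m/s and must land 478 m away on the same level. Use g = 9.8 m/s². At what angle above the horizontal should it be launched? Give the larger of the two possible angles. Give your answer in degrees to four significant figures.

Level-ground range R = v₀² sin(2θ)/g ⇒ sin(2θ) = gR/v₀² = 9.80 × 478 / 93.3² = 0.5381.
2θ = 32.56° or 180° − 32.56° = 147.4°, so θ = 16.28° or 73.72°.
The larger angle is 73.72°.

73.72°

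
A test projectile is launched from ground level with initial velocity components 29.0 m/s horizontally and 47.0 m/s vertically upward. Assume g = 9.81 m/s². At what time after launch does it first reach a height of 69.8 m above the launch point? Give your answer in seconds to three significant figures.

1.84 s

Require v_y0 t − ½ g t² = 69.8, i.e. 4.905 t² − 47.00 t + 69.8 = 0.
t = [47.00 ± √(47.00² − 2·9.81·69.8)] / 9.81 = (47.00 ± 28.97) / 9.81, so t = 1.837 s or t = 7.745 s.
The first (ascending) time is 1.837 s.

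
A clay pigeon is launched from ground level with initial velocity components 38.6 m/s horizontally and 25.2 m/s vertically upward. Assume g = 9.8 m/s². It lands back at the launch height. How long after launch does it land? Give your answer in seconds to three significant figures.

5.14 s

Landing at launch height ⇒ T = 2 v_y0 / g = 2 × 25.20 / 9.80 = 5.143 s.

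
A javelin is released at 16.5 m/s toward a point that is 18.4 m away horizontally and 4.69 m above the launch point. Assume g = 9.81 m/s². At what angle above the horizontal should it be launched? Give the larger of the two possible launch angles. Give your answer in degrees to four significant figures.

Trajectory: y = x tanθ − g x² (1 + tan²θ)/(2v₀²). With x = 18.4, y = 4.69, v₀ = 16.5, g = 9.81:
6.100 tan²θ − 18.4 tanθ + (10.79) = 0.
tanθ = [18.4 ± √(18.4² − 4 × 6.100 × (10.79))] / (2 × 6.100) = (18.4 ± 8.678) / 12.20, giving tanθ = 0.7969 or 2.220.
θ = 38.55° or 65.75°; the larger is 65.75°.

65.75°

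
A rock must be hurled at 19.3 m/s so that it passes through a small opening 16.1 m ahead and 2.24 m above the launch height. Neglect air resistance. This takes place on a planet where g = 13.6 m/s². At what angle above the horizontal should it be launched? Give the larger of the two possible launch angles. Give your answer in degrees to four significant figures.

70.93°

Trajectory: y = x tanθ − g x² (1 + tan²θ)/(2v₀²). With x = 16.1, y = 2.24, v₀ = 19.3, g = 13.6:
4.732 tan²θ − 16.1 tanθ + (6.972) = 0.
tanθ = [16.1 ± √(16.1² − 4 × 4.732 × (6.972))] / (2 × 4.732) = (16.1 ± 11.28) / 9.464, giving tanθ = 0.5093 or 2.893.
θ = 26.99° or 70.93°; the larger is 70.93°.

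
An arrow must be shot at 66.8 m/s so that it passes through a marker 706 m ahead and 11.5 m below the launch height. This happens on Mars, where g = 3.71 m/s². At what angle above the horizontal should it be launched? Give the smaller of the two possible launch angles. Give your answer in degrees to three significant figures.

16.9°

Trajectory: y = x tanθ − g x² (1 + tan²θ)/(2v₀²). With x = 706, y = −11.5, v₀ = 66.8, g = 3.71:
207.2 tan²θ − 706 tanθ + (195.7) = 0.
tanθ = [706 ± √(706² − 4 × 207.2 × (195.7))] / (2 × 207.2) = (706 ± 579.9) / 414.4, giving tanθ = 0.3044 or 3.103.
θ = 16.93° or 72.14°; the smaller is 16.93°.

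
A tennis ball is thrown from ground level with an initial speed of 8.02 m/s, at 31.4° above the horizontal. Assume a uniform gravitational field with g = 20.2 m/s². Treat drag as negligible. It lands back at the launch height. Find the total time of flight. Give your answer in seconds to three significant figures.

vₓ = 8.020 cos 31.4° = 6.845 m/s; v_y0 = 8.020 sin 31.4° = 4.178 m/s.
It returns to y = 0 when t = 2 v_y0 / g = 2(4.178)/20.2 = 0.4137 s.

0.414 s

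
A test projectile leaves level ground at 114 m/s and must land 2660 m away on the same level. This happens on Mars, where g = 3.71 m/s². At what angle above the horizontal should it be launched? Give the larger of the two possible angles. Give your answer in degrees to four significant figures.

65.30°

Level-ground range R = v₀² sin(2θ)/g ⇒ sin(2θ) = gR/v₀² = 3.71 × 2660 / 114² = 0.7594.
2θ = 49.41° or 180° − 49.41° = 130.6°, so θ = 24.70° or 65.30°.
The larger angle is 65.30°.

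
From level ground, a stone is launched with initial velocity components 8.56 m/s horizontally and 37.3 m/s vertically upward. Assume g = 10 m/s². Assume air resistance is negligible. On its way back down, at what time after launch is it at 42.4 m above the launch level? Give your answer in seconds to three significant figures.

Set y = v_y0 t − ½ g t² = 42.4: 5.000 t² − 37.30 t + 42.4 = 0.
Quadratic formula: t = (37.30 ± √543.29) / 10.0 = (37.30 ± 23.31) / 10.0 → t = 1.399 s or 6.061 s.
The descending-branch root is 6.061 s.

6.06 s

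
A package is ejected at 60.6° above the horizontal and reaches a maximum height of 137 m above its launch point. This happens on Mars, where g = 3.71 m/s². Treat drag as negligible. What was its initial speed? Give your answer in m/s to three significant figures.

At the peak v_y = 0, so v_y0 = √(2gH) = √(2 × 3.71 × 137) = 31.88 m/s.
v_y0 = v₀ sin θ ⇒ v₀ = 31.88 / sin 60.6° = 36.60 m/s.

36.6 m/s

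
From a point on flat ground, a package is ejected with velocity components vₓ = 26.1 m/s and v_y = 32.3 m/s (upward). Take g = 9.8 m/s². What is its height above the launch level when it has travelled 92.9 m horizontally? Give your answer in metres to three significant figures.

52.9 m

Time to reach x = 92.9 m: t = x/vₓ = 92.9/26.10 = 3.559 s.
Height: y = v_y0 t − ½ g t² = 32.30 × 3.559 − 4.900 × 3.559² = 115.0 − 62.08 = 52.89 m.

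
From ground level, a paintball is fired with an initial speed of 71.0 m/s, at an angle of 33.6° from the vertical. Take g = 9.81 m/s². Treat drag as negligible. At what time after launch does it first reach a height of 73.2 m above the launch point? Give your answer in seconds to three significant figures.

1.40 s

vₓ = 71.00 sin 33.6° = 39.29 m/s; v_y0 = 71.00 cos 33.6° = 59.14 m/s.
Height y(t) = 59.14 t − 4.905 t² = 73.2 gives 4.905 t² − 59.14 t + 73.2 = 0.
Quadratic formula: t = (59.14 ± √2061.0) / 9.81 = (59.14 ± 45.40) / 9.81 → t = 1.400 s or 10.66 s.
The first (ascending) time is 1.400 s.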